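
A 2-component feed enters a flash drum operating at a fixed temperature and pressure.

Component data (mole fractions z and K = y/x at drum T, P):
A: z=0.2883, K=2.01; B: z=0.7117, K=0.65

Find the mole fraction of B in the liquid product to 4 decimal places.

x_B = 0.7426

Rachford–Rice: g(ψ) = Σ zᵢ(Kᵢ−1)/(1+ψ(Kᵢ−1)) = 0.
Check two-phase: ΣzᵢKᵢ = 1.0421 > 1 and Σzᵢ/Kᵢ = 1.2384 > 1, so g(0) = 0.0421 > 0 and g(1) = -0.2384 < 0.
Binary case is linear: z₁(K₁−1)(1+ψ(K₂−1)) + z₂(K₂−1)(1+ψ(K₁−1)) = 0
⇒ ψ = [z₁(K₁−1)+z₂(K₂−1)] / [−(K₁−1)(K₂−1)] = 0.04209/0.35350 = 0.1191
Compositions from xᵢ = zᵢ/(1+ψ(Kᵢ−1)), yᵢ = Kᵢxᵢ:
  A: x = 0.2574, y = 0.5173
  B: x = 0.7426, y = 0.4827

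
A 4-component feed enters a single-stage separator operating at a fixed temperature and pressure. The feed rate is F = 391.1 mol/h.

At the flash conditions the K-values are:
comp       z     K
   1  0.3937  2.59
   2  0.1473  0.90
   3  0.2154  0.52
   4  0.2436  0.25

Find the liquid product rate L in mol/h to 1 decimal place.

Rachford–Rice: g(V/F) = Σ zᵢ(Kᵢ−1)/(1+V/F(Kᵢ−1)) = 0.
g(0) = ΣzᵢKᵢ − 1 = 0.3252 and g(1) = 1 − Σzᵢ/Kᵢ = -0.7043, so a root lies in (0, 1).
Newton–Raphson from V/F = 0.31:
  V/F = 0.3100: g = 0.04459, g' = -0.7493 → V/F = 0.3695
  V/F = 0.3695: g = 0.00059, g' = -0.7321 → V/F = 0.3703
Converged at V/F = 0.3703.
Then V = V/F·F = 0.3703·391.1 = 144.8 mol/h and L = F − V = 246.3 mol/h.

L = 246.3 mol/h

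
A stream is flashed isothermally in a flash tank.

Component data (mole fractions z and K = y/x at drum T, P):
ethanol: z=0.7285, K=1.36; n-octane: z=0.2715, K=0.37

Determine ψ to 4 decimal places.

ψ = 0.4022

Material balance + equilibrium reduce to Σ zᵢ(Kᵢ−1)/(1+ψ(Kᵢ−1)) = 0.
Check two-phase: ΣzᵢKᵢ = 1.0912 > 1 and Σzᵢ/Kᵢ = 1.2694 > 1, so g(0) = 0.0912 > 0 and g(1) = -0.2694 < 0.
Newton iteration, ψ⁰ = 0.5:
  ψ = 0.5000: g = -0.02745, g' = -0.2975 → ψ = 0.4077
  ψ = 0.4077: g = -0.00148, g' = -0.2669 → ψ = 0.4022
Converged at ψ = 0.4022.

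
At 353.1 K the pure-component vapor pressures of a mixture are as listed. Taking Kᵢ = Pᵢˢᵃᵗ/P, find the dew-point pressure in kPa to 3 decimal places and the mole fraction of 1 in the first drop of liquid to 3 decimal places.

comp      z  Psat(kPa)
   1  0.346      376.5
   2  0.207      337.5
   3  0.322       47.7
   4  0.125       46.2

Pdew = 91.004 kPa, x_1 = 0.084

At the dew point ψ → 1, so Σzᵢ/Kᵢ = 1 with Kᵢ = Pᵢˢᵃᵗ/P ⇒ 1/P = Σzᵢ/Pᵢˢᵃᵗ.
1/P = 0.346/376.5 + 0.207/337.5 + 0.322/47.7 + 0.125/46.2 = 0.010988 ⇒ P = 91.004 kPa
xᵢ = zᵢP/Pᵢˢᵃᵗ ⇒ x_1 = 0.346·91.004/376.5 = 0.084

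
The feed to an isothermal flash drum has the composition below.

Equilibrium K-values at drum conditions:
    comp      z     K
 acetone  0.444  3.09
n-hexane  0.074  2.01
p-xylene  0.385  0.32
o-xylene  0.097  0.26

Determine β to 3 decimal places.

β = 0.493

Material balance + equilibrium reduce to Σ zᵢ(Kᵢ−1)/(1+β(Kᵢ−1)) = 0.
Feasibility: ΣzᵢKᵢ = 1.669, Σzᵢ/Kᵢ = 1.757 — both > 1, two phases present.
Newton iteration, β⁰ = 0.57:
  β = 0.570: g = -0.0807, g' = -1.068 → β = 0.494
  β = 0.494: g = -0.0013, g' = -1.039 → β = 0.493
Converged at β = 0.493.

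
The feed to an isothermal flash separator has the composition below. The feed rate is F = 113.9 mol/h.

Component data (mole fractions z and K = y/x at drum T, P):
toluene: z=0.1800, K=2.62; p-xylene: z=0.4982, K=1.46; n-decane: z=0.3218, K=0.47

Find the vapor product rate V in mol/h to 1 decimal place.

Let β = V/F and solve Σ zᵢ(Kᵢ−1)/(1+β(Kᵢ−1)) = 0.
Feasibility: ΣzᵢKᵢ = 1.3502, Σzᵢ/Kᵢ = 1.0946 — both > 1, two phases present.
Newton–Raphson from β = 0.53:
  β = 0.5300: g = 0.10397, g' = -0.3797 → β = 0.8038
  β = 0.8038: g = -0.00317, g' = -0.4197 → β = 0.7963
  β = 0.7963: g = -0.00001, g' = -0.4171 → β = 0.7962
Converged at β = 0.7962.
Then V = β·F = 0.7962·113.9 = 90.7 mol/h and L = F − V = 23.2 mol/h.

V = 90.7 mol/h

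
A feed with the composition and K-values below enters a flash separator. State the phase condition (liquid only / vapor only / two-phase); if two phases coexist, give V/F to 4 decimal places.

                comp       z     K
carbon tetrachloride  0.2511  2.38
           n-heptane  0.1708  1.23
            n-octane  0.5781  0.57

two-phase, V/F = 0.2908

ΣzᵢKᵢ = 1.1372; Σzᵢ/Kᵢ = 1.2586.
Both exceed 1, so a two-phase solution exists.
Rachford–Rice: g(ψ) = Σ zᵢ(Kᵢ−1)/(1+ψ(Kᵢ−1)) = 0.
Newton iteration, ψ⁰ = 0.65:
  ψ = 0.6500: g = -0.12817, g' = -0.3456 → ψ = 0.2792
  ψ = 0.2792: g = 0.00457, g' = -0.3952 → ψ = 0.2907
  ψ = 0.2907: g = 0.00002, g' = -0.3911 → ψ = 0.2908
Converged at ψ = 0.2908.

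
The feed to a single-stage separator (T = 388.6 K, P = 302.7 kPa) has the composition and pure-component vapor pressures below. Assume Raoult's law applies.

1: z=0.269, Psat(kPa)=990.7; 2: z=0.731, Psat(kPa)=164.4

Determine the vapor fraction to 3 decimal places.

ψ = 0.267

Raoult's law: Kᵢ = Pᵢˢᵃᵗ/P = Pᵢˢᵃᵗ/302.7.
  K_1 = 990.7/302.7 = 3.27288, K_2 = 164.4/302.7 = 0.54311
Let ψ = V/F and solve Σ zᵢ(Kᵢ−1)/(1+ψ(Kᵢ−1)) = 0.
Feasibility: ΣzᵢKᵢ = 1.277, Σzᵢ/Kᵢ = 1.428 — both > 1, two phases present.
Binary case is linear: z₁(K₁−1)(1+ψ(K₂−1)) + z₂(K₂−1)(1+ψ(K₁−1)) = 0
⇒ ψ = [z₁(K₁−1)+z₂(K₂−1)] / [−(K₁−1)(K₂−1)] = 0.2774/1.0385 = 0.267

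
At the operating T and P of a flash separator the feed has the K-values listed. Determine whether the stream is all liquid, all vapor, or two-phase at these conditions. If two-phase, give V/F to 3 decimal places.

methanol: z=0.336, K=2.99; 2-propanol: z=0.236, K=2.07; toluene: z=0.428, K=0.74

ΣzᵢKᵢ = 1.810; Σzᵢ/Kᵢ = 0.805.
Since Σzᵢ/Kᵢ < 1 the mixture is above its dew point — single vapor phase.

all vapor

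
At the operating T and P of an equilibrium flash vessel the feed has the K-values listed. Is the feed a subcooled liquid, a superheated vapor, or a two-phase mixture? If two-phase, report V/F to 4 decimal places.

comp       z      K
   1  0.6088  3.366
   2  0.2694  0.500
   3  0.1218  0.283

ΣzᵢKᵢ = 2.2184; Σzᵢ/Kᵢ = 1.1501.
Both exceed 1, so a two-phase solution exists.
Material balance + equilibrium reduce to Σ zᵢ(Kᵢ−1)/(1+ψ(Kᵢ−1)) = 0.
Newton–Raphson from ψ = 0.5:
  ψ = 0.5000: g = 0.34410, g' = -0.9870 → ψ = 0.8486
  ψ = 0.8486: g = 0.02187, g' = -0.9884 → ψ = 0.8707
  ψ = 0.8707: g = -0.00033, g' = -1.0188 → ψ = 0.8704
Converged at ψ = 0.8704.

two-phase, V/F = 0.8704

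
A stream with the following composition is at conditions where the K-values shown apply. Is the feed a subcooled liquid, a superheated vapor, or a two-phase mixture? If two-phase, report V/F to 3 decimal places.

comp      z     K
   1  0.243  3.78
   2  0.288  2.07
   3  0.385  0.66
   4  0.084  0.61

superheated vapor

ΣzᵢKᵢ = 1.820; Σzᵢ/Kᵢ = 0.924.
Since Σzᵢ/Kᵢ < 1 the mixture is above its dew point — single vapor phase.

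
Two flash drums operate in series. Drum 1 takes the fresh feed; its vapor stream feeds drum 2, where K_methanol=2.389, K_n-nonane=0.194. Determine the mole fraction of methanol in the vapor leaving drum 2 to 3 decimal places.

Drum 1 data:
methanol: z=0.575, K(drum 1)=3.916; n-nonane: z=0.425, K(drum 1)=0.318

Drum 1:
Let ψ₁ = V/F and solve Σ zᵢ(Kᵢ−1)/(1+ψ₁(Kᵢ−1)) = 0.
Check two-phase: ΣzᵢKᵢ = 2.387 > 1 and Σzᵢ/Kᵢ = 1.483 > 1, so g(0) = 1.387 > 0 and g(1) = -0.483 < 0.
Iterate (Newton) starting at ψ₁ = 0.46:
  ψ₁ = 0.460: g = 0.2938, g' = -1.312 → ψ₁ = 0.684
  ψ₁ = 0.684: g = 0.0167, g' = -1.240 → ψ₁ = 0.697
Converged at ψ₁ = 0.697.
Drum-1 compositions:
  methanol: x = 0.190, y = 0.742
  n-nonane: x = 0.810, y = 0.258
Drum-2 feed = drum-1 vapor: z₂ = (0.7423, 0.2577).
Drum 2:
Rachford–Rice: g(ψ₂) = Σ zᵢ(Kᵢ−1)/(1+ψ₂(Kᵢ−1)) = 0.
g(0) = ΣzᵢKᵢ − 1 = 0.823 and g(1) = 1 − Σzᵢ/Kᵢ = -0.639, so a root lies in (0, 1).
Binary case is linear: z₁(K₁−1)(1+ψ₂(K₂−1)) + z₂(K₂−1)(1+ψ₂(K₁−1)) = 0
⇒ ψ₂ = [z₁(K₁−1)+z₂(K₂−1)] / [−(K₁−1)(K₂−1)] = 0.8233/1.1195 = 0.735
  methanol: x = 0.367, y = 0.877
  n-nonane: x = 0.633, y = 0.123

y_methanol (drum 2) = 0.877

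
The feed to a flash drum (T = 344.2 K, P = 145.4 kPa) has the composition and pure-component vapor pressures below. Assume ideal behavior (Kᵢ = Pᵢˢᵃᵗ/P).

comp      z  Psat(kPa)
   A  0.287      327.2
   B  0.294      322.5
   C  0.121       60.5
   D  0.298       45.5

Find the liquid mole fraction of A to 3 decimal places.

Raoult's law: Kᵢ = Pᵢˢᵃᵗ/P = Pᵢˢᵃᵗ/145.4.
  K_A = 327.2/145.4 = 2.25034, K_B = 322.5/145.4 = 2.21802, K_C = 60.5/145.4 = 0.41609, K_D = 45.5/145.4 = 0.31293
Newton–Raphson from ψ = 0.5:
  ψ = 0.500: g = 0.0317, g' = -0.747 → ψ = 0.542
Converged at ψ = 0.542.
Compositions from xᵢ = zᵢ/(1+ψ(Kᵢ−1)), yᵢ = Kᵢxᵢ:
  A: x = 0.171, y = 0.385
  B: x = 0.177, y = 0.393
  C: x = 0.177, y = 0.074
  D: x = 0.475, y = 0.149

x_A = 0.171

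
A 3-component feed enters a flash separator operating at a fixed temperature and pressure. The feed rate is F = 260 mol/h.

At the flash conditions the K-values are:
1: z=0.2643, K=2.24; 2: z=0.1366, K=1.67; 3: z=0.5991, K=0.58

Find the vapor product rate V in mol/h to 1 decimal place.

Iterate (Newton) starting at β = 0.5:
  β = 0.5000: g = -0.04765, g' = -0.3586 → β = 0.3671
  β = 0.3671: g = 0.00117, g' = -0.3791 → β = 0.3702
Converged at β = 0.3702.
Then V = β·F = 0.3702·260 = 96.3 mol/h and L = F − V = 163.7 mol/h.

V = 96.3 mol/h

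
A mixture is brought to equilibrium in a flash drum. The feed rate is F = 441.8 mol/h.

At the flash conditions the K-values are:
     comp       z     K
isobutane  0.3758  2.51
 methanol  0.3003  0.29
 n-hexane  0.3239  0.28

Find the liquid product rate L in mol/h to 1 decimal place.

L = 392.3 mol/h

Material balance + equilibrium reduce to Σ zᵢ(Kᵢ−1)/(1+ψ(Kᵢ−1)) = 0.
g(0) = ΣzᵢKᵢ − 1 = 0.1210 and g(1) = 1 − Σzᵢ/Kᵢ = -1.3420, so a root lies in (0, 1).
Newton–Raphson from ψ = 0.69:
  ψ = 0.6900: g = -0.60353, g' = -1.4504 → ψ = 0.2739
  ψ = 0.2739: g = -0.15375, g' = -0.9226 → ψ = 0.1073
  ψ = 0.1073: g = 0.00485, g' = -1.0092 → ψ = 0.1121
Converged at ψ = 0.1121.
Then V = ψ·F = 0.1121·441.8 = 49.5 mol/h and L = F − V = 392.3 mol/h.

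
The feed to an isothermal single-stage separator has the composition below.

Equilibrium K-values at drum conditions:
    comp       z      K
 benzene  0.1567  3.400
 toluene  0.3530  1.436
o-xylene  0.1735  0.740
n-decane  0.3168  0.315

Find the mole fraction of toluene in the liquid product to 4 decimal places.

Newton iteration, ψ⁰ = 0.46:
  ψ = 0.4600: g = -0.06114, g' = -0.5825 → ψ = 0.3550
  ψ = 0.3550: g = -0.00010, g' = -0.5872 → ψ = 0.3549
Converged at ψ = 0.3549.
Compositions from xᵢ = zᵢ/(1+ψ(Kᵢ−1)), yᵢ = Kᵢxᵢ:
  benzene: x = 0.0846, y = 0.2877
  toluene: x = 0.3057, y = 0.4390
  o-xylene: x = 0.1911, y = 0.1414
  n-decane: x = 0.4185, y = 0.1318

x_toluene = 0.3057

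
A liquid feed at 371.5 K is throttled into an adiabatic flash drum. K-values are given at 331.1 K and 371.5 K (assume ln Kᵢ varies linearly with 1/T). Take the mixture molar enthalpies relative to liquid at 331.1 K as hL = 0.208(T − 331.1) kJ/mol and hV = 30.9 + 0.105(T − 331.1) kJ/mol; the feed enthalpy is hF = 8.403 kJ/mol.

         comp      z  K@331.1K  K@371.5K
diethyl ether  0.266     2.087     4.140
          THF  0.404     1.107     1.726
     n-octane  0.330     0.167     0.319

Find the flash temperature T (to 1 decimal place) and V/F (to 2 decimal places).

Adiabatic flash: solve Rachford–Rice at each trial T, then check hF = ψ·hV(T) + (1−ψ)·hL(T).
  T = 331.1 K: K = (2.087, 1.107, 0.167), RR gives ψ = 0.107, H_out = 3.304 kJ/mol
  T = 371.5 K: K = (4.140, 1.726, 0.319), RR gives ψ = 0.728, H_out = 27.880 kJ/mol
  T = 351.3 K: K = (2.998, 1.400, 0.235), RR gives ψ = 0.490, H_out = 18.322 kJ/mol
  T = 341.2 K: K = (2.515, 1.249, 0.199), RR gives ψ = 0.334, H_out = 12.063 kJ/mol
  T = 336.1 K: K = (2.292, 1.176, 0.182), RR gives ψ = 0.232, H_out = 8.086 kJ/mol
  T = 338.6 K: K = (2.399, 1.212, 0.191), RR gives ψ = 0.284, H_out = 10.127 kJ/mol
  T = 337.4 K: K = (2.347, 1.195, 0.187), RR gives ψ = 0.260, H_out = 9.171 kJ/mol
Linear interpolation between T = 336.1 (H_out = 8.086) and T = 337.4 (H_out = 9.171) on hF = 8.403 gives T ≈ 336.5 K, at which ψ = 0.24.

T = 336.5 K, V/F = 0.24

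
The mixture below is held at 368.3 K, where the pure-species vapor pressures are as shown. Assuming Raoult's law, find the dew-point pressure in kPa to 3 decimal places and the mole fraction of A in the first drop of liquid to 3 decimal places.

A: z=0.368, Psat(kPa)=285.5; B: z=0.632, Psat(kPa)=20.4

At the dew point ψ → 1, so Σzᵢ/Kᵢ = 1 with Kᵢ = Pᵢˢᵃᵗ/P ⇒ 1/P = Σzᵢ/Pᵢˢᵃᵗ.
1/P = 0.368/285.5 + 0.632/20.4 = 0.032269 ⇒ P = 30.989 kPa
xᵢ = zᵢP/Pᵢˢᵃᵗ ⇒ x_A = 0.368·30.989/285.5 = 0.040

Pdew = 30.989 kPa, x_A = 0.040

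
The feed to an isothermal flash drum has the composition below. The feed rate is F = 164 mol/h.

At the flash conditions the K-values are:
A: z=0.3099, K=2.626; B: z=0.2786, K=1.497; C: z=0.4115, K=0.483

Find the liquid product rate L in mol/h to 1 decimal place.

Newton–Raphson from β = 0.66:
  β = 0.6600: g = 0.02438, g' = -0.4831 → β = 0.7105
  β = 0.7105: g = -0.00012, g' = -0.4888 → β = 0.7102
Converged at β = 0.7102.
Then V = β·F = 0.7102·164 = 116.5 mol/h and L = F − V = 47.5 mol/h.

L = 47.5 mol/h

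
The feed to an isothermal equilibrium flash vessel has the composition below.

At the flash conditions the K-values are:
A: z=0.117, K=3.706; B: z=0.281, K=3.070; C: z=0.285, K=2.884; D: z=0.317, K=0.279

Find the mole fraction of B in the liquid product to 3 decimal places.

x_B = 0.106

Rachford–Rice: g(V/F) = Σ zᵢ(Kᵢ−1)/(1+V/F(Kᵢ−1)) = 0.
Feasibility: ΣzᵢKᵢ = 2.207, Σzᵢ/Kᵢ = 1.358 — both > 1, two phases present.
Newton iteration, V/F⁰ = 0.5:
  V/F = 0.500: g = 0.3395, g' = -1.117 → V/F = 0.804
  V/F = 0.804: g = -0.0122, g' = -1.347 → V/F = 0.795
Converged at V/F = 0.795.
Compositions from xᵢ = zᵢ/(1+V/F(Kᵢ−1)), yᵢ = Kᵢxᵢ:
  A: x = 0.037, y = 0.138
  B: x = 0.106, y = 0.326
  C: x = 0.114, y = 0.329
  D: x = 0.743, y = 0.207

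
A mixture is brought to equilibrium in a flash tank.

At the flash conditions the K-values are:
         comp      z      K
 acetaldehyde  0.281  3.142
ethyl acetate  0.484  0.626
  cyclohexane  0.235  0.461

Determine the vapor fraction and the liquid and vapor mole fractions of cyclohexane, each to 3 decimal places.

ψ = 0.318, x_cyclohexane = 0.284, y_cyclohexane = 0.131

Rachford–Rice: g(ψ) = Σ zᵢ(Kᵢ−1)/(1+ψ(Kᵢ−1)) = 0.
Check two-phase: ΣzᵢKᵢ = 1.294 > 1 and Σzᵢ/Kᵢ = 1.372 > 1, so g(0) = 0.294 > 0 and g(1) = -0.372 < 0.
Newton iteration, ψ⁰ = 0.5:
  ψ = 0.500: g = -0.1054, g' = -0.531 → ψ = 0.301
  ψ = 0.301: g = 0.0105, g' = -0.659 → ψ = 0.317
  ψ = 0.317: g = 0.0001, g' = -0.643 → ψ = 0.318
Converged at ψ = 0.318.
Compositions from xᵢ = zᵢ/(1+ψ(Kᵢ−1)), yᵢ = Kᵢxᵢ:
  acetaldehyde: x = 0.167, y = 0.525
  ethyl acetate: x = 0.549, y = 0.344
  cyclohexane: x = 0.284, y = 0.131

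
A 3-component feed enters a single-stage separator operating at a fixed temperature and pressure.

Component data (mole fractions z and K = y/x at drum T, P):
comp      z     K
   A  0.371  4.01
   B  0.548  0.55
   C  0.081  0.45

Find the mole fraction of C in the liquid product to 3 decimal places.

x_C = 0.120

Rachford–Rice: g(ψ) = Σ zᵢ(Kᵢ−1)/(1+ψ(Kᵢ−1)) = 0.
Feasibility: ΣzᵢKᵢ = 1.826, Σzᵢ/Kᵢ = 1.269 — both > 1, two phases present.
Newton iteration, ψ⁰ = 0.41:
  ψ = 0.410: g = 0.1399, g' = -0.881 → ψ = 0.569
  ψ = 0.569: g = 0.0155, g' = -0.709 → ψ = 0.591
Converged at ψ = 0.591.
Compositions from xᵢ = zᵢ/(1+ψ(Kᵢ−1)), yᵢ = Kᵢxᵢ:
  A: x = 0.134, y = 0.535
  B: x = 0.746, y = 0.411
  C: x = 0.120, y = 0.054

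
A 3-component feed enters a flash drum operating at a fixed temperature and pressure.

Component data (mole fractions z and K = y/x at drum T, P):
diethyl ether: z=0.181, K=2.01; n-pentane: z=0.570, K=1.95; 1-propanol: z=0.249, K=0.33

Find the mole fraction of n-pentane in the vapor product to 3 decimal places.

Iterate (Newton) starting at ψ = 0.62:
  ψ = 0.620: g = 0.1678, g' = -0.601 → ψ = 0.899
  ψ = 0.899: g = -0.0320, g' = -0.908 → ψ = 0.864
  ψ = 0.864: g = -0.0013, g' = -0.838 → ψ = 0.863
Converged at ψ = 0.863.
Compositions from xᵢ = zᵢ/(1+ψ(Kᵢ−1)), yᵢ = Kᵢxᵢ:
  diethyl ether: x = 0.097, y = 0.194
  n-pentane: x = 0.313, y = 0.611
  1-propanol: x = 0.590, y = 0.195

y_n-pentane = 0.611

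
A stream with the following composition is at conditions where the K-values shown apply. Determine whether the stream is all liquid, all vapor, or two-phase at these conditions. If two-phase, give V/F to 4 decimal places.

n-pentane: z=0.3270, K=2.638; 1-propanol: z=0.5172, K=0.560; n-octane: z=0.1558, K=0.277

ΣzᵢKᵢ = 1.1954; Σzᵢ/Kᵢ = 1.6100.
Both exceed 1, so a two-phase solution exists.
Material balance + equilibrium reduce to Σ zᵢ(Kᵢ−1)/(1+ψ(Kᵢ−1)) = 0.
Iterate (Newton) starting at ψ = 0.5:
  ψ = 0.5000: g = -0.17371, g' = -0.6295 → ψ = 0.2241
  ψ = 0.2241: g = 0.00495, g' = -0.7087 → ψ = 0.2310
  ψ = 0.2310: g = 0.00002, g' = -0.7032 → ψ = 0.2311
Converged at ψ = 0.2311.

two-phase, V/F = 0.2311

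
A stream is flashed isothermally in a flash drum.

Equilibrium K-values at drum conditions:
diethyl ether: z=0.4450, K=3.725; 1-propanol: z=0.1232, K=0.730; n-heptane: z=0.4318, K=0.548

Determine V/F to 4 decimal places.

V/F = 0.8601

Rachford–Rice: g(V/F) = Σ zᵢ(Kᵢ−1)/(1+V/F(Kᵢ−1)) = 0.
Feasibility: ΣzᵢKᵢ = 1.9842, Σzᵢ/Kᵢ = 1.0762 — both > 1, two phases present.
Newton–Raphson from V/F = 0.5:
  V/F = 0.5000: g = 0.22266, g' = -0.7513 → V/F = 0.7964
  V/F = 0.7964: g = 0.03520, g' = -0.5587 → V/F = 0.8594
  V/F = 0.8594: g = 0.00041, g' = -0.5470 → V/F = 0.8601
Converged at V/F = 0.8601.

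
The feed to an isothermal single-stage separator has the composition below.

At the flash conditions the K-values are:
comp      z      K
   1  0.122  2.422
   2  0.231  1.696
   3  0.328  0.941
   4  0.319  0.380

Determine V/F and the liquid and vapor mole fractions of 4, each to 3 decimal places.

Newton iteration, V/F⁰ = 0.5:
  V/F = 0.500: g = -0.0859, g' = -0.405 → V/F = 0.288
  V/F = 0.288: g = -0.0033, g' = -0.385 → V/F = 0.279
Converged at V/F = 0.279.
Compositions from xᵢ = zᵢ/(1+V/F(Kᵢ−1)), yᵢ = Kᵢxᵢ:
  1: x = 0.087, y = 0.212
  2: x = 0.193, y = 0.328
  3: x = 0.333, y = 0.314
  4: x = 0.386, y = 0.147

V/F = 0.279, x_4 = 0.386, y_4 = 0.147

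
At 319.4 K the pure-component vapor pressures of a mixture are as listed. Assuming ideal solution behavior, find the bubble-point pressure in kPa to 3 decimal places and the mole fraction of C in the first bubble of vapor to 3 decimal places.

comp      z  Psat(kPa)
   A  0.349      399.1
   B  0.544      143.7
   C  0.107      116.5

Pbub = 229.924 kPa, y_C = 0.054

At the bubble point ψ → 0, so ΣzᵢKᵢ = 1 with Kᵢ = Pᵢˢᵃᵗ/P ⇒ P = ΣzᵢPᵢˢᵃᵗ.
P = 0.349·399.1 + 0.544·143.7 + 0.107·116.5 = 229.924 kPa
yᵢ = zᵢPᵢˢᵃᵗ/P ⇒ y_C = 0.107·116.5/229.924 = 0.054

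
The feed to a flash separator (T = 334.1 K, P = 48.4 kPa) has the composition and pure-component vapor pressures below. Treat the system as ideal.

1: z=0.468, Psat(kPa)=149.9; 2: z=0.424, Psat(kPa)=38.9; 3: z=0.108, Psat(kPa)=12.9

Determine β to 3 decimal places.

Raoult's law: Kᵢ = Pᵢˢᵃᵗ/P = Pᵢˢᵃᵗ/48.4.
  K_1 = 149.9/48.4 = 3.09711, K_2 = 38.9/48.4 = 0.80372, K_3 = 12.9/48.4 = 0.26653
Let β = V/F and solve Σ zᵢ(Kᵢ−1)/(1+β(Kᵢ−1)) = 0.
g(0) = ΣzᵢKᵢ − 1 = 0.819 and g(1) = 1 − Σzᵢ/Kᵢ = -0.084, so a root lies in (0, 1).
Newton iteration, β⁰ = 0.5:
  β = 0.500: g = 0.2617, g' = -0.655 → β = 0.899
  β = 0.899: g = 0.0063, g' = -0.773 → β = 0.907
Converged at β = 0.907.

β = 0.907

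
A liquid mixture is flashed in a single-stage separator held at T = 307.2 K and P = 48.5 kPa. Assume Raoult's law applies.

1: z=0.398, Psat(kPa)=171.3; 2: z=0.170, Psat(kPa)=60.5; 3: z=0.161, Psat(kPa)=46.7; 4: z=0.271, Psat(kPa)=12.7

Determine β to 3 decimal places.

Raoult's law: Kᵢ = Pᵢˢᵃᵗ/P = Pᵢˢᵃᵗ/48.5.
  K_1 = 171.3/48.5 = 3.53196, K_2 = 60.5/48.5 = 1.24742, K_3 = 46.7/48.5 = 0.96289, K_4 = 12.7/48.5 = 0.26186
Let β = V/F and solve Σ zᵢ(Kᵢ−1)/(1+β(Kᵢ−1)) = 0.
g(0) = ΣzᵢKᵢ − 1 = 0.844 and g(1) = 1 − Σzᵢ/Kᵢ = -0.451, so a root lies in (0, 1).
Newton–Raphson from β = 0.56:
  β = 0.560: g = 0.1066, g' = -0.874 → β = 0.682
  β = 0.682: g = -0.0034, g' = -0.950 → β = 0.678
Converged at β = 0.678.

β = 0.678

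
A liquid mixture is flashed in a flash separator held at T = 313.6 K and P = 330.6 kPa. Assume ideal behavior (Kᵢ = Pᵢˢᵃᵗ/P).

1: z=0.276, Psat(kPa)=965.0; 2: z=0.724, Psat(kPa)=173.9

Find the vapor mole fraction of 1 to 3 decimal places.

y_1 = 0.578

Raoult's law: Kᵢ = Pᵢˢᵃᵗ/P = Pᵢˢᵃᵗ/330.6.
  K_1 = 965.0/330.6 = 2.91894, K_2 = 173.9/330.6 = 0.52601
Let ψ = V/F and solve Σ zᵢ(Kᵢ−1)/(1+ψ(Kᵢ−1)) = 0.
g(0) = ΣzᵢKᵢ − 1 = 0.186 and g(1) = 1 − Σzᵢ/Kᵢ = -0.471, so a root lies in (0, 1).
Binary case is linear: z₁(K₁−1)(1+ψ(K₂−1)) + z₂(K₂−1)(1+ψ(K₁−1)) = 0
⇒ ψ = [z₁(K₁−1)+z₂(K₂−1)] / [−(K₁−1)(K₂−1)] = 0.1865/0.9095 = 0.205
Compositions from xᵢ = zᵢ/(1+ψ(Kᵢ−1)), yᵢ = Kᵢxᵢ:
  1: x = 0.198, y = 0.578
  2: x = 0.802, y = 0.422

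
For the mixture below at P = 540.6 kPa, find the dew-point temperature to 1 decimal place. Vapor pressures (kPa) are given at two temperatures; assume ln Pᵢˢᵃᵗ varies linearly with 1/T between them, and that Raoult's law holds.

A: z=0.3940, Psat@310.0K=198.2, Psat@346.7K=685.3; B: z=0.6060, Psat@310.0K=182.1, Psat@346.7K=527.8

T = 344.1 K

Dew-point temperature: Σzᵢ·P/Pᵢˢᵃᵗ(T) = 1. Interpolate ln Pᵢˢᵃᵗ = aᵢ + bᵢ/T.
  T = 310.0 K: ΣzᵢP/Pᵢˢᵃᵗ = 2.8737
  T = 346.7 K: ΣzᵢP/Pᵢˢᵃᵗ = 0.9315
  T = 328.4 K: ΣzᵢP/Pᵢˢᵃᵗ = 1.5816
  T = 337.5 K: ΣzᵢP/Pᵢˢᵃᵗ = 1.2066
  T = 342.1 K: ΣzᵢP/Pᵢˢᵃᵗ = 1.0583
  T = 344.4 K: ΣzᵢP/Pᵢˢᵃᵗ = 0.9924
Interpolating between 342.1 K and 344.4 K gives T ≈ 344.1 K.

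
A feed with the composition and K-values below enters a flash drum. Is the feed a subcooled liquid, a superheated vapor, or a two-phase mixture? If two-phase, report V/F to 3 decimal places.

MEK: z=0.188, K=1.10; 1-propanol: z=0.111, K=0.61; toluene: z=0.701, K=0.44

ΣzᵢKᵢ = 0.583; Σzᵢ/Kᵢ = 1.946.
Since ΣzᵢKᵢ < 1 the mixture is below its bubble point — single liquid phase.

subcooled liquid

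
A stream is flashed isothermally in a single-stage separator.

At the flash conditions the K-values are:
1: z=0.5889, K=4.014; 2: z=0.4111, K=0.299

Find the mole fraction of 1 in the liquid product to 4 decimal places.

Rachford–Rice: g(ψ) = Σ zᵢ(Kᵢ−1)/(1+ψ(Kᵢ−1)) = 0.
Feasibility: ΣzᵢKᵢ = 2.4868, Σzᵢ/Kᵢ = 1.5216 — both > 1, two phases present.
Binary case is linear: z₁(K₁−1)(1+ψ(K₂−1)) + z₂(K₂−1)(1+ψ(K₁−1)) = 0
⇒ ψ = [z₁(K₁−1)+z₂(K₂−1)] / [−(K₁−1)(K₂−1)] = 1.48676/2.11281 = 0.7037
Compositions from xᵢ = zᵢ/(1+ψ(Kᵢ−1)), yᵢ = Kᵢxᵢ:
  1: x = 0.1887, y = 0.7574
  2: x = 0.8113, y = 0.2426

x_1 = 0.1887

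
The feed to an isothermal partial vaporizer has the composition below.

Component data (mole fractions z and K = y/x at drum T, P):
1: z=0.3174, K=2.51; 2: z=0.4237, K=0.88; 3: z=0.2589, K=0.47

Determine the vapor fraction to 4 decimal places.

Material balance + equilibrium reduce to Σ zᵢ(Kᵢ−1)/(1+ψ(Kᵢ−1)) = 0.
g(0) = ΣzᵢKᵢ − 1 = 0.2912 and g(1) = 1 − Σzᵢ/Kᵢ = -0.1588, so a root lies in (0, 1).
Newton–Raphson from ψ = 0.5:
  ψ = 0.5000: g = 0.03231, g' = -0.3765 → ψ = 0.5858
  ψ = 0.5858: g = 0.00062, g' = -0.3638 → ψ = 0.5875
Converged at ψ = 0.5875.

ψ = 0.5875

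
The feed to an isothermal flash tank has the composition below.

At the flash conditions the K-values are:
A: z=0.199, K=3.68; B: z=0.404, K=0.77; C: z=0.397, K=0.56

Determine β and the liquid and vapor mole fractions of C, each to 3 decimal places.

Newton iteration, β⁰ = 0.5:
  β = 0.500: g = -0.1010, g' = -0.415 → β = 0.256
  β = 0.256: g = 0.0205, g' = -0.624 → β = 0.289
  β = 0.289: g = 0.0008, g' = -0.579 → β = 0.291
Converged at β = 0.291.
Compositions from xᵢ = zᵢ/(1+β(Kᵢ−1)), yᵢ = Kᵢxᵢ:
  A: x = 0.112, y = 0.412
  B: x = 0.433, y = 0.333
  C: x = 0.455, y = 0.255

β = 0.291, x_C = 0.455, y_C = 0.255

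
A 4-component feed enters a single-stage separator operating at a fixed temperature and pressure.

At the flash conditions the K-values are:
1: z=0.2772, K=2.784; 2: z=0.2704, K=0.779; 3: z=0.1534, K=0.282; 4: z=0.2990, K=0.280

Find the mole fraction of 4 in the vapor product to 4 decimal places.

y_4 = 0.0908

Newton iteration, V/F⁰ = 0.43:
  V/F = 0.4300: g = -0.25734, g' = -0.7893 → V/F = 0.1040
  V/F = 0.1040: g = 0.00425, g' = -0.9150 → V/F = 0.1086
Converged at V/F = 0.1086.
Compositions from xᵢ = zᵢ/(1+V/F(Kᵢ−1)), yᵢ = Kᵢxᵢ:
  1: x = 0.2322, y = 0.6464
  2: x = 0.2771, y = 0.2158
  3: x = 0.1664, y = 0.0469
  4: x = 0.3244, y = 0.0908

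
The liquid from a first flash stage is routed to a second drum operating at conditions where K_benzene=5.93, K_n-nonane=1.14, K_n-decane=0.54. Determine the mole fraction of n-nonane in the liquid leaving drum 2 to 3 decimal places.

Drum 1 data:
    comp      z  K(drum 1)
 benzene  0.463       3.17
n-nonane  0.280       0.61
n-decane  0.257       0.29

Drum 1:
Newton–Raphson from ψ₁ = 0.5:
  ψ₁ = 0.500: g = 0.0633, g' = -0.879 → ψ₁ = 0.572
  ψ₁ = 0.572: g = 0.0004, g' = -0.872 → ψ₁ = 0.573
Converged at ψ₁ = 0.573.
Drum-1 compositions:
  benzene: x = 0.206, y = 0.655
  n-nonane: x = 0.360, y = 0.220
  n-decane: x = 0.433, y = 0.126
Drum-2 feed = drum-1 liquid: z₂ = (0.2065, 0.3605, 0.4330).
Drum 2:
Rachford–Rice: g(ψ₂) = Σ zᵢ(Kᵢ−1)/(1+ψ₂(Kᵢ−1)) = 0.
g(0) = ΣzᵢKᵢ − 1 = 0.869 and g(1) = 1 − Σzᵢ/Kᵢ = -0.153, so a root lies in (0, 1).
Newton–Raphson from ψ₂ = 0.38:
  ψ₂ = 0.380: g = 0.1608, g' = -0.749 → ψ₂ = 0.595
  ψ₂ = 0.595: g = 0.0313, g' = -0.504 → ψ₂ = 0.657
  ψ₂ = 0.657: g = 0.0010, g' = -0.474 → ψ₂ = 0.659
Converged at ψ₂ = 0.659.
  benzene: x = 0.049, y = 0.288
  n-nonane: x = 0.330, y = 0.376
  n-decane: x = 0.621, y = 0.336

x_n-nonane (drum 2) = 0.330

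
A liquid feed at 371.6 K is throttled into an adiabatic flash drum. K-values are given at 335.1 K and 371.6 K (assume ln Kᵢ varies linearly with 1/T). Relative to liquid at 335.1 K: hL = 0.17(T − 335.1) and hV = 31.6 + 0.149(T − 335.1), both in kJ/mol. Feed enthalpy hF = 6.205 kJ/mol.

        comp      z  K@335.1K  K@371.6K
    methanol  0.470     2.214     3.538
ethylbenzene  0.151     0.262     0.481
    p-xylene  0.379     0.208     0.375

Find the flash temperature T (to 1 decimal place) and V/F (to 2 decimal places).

T = 336.5 K, V/F = 0.19

Adiabatic flash: solve Rachford–Rice at each trial T, then check hF = ψ·hV(T) + (1−ψ)·hL(T).
  T = 335.1 K: K = (2.214, 0.262, 0.208), RR gives ψ = 0.169, H_out = 5.325 kJ/mol
  T = 371.6 K: K = (3.538, 0.481, 0.375), RR gives ψ = 0.579, H_out = 24.051 kJ/mol
  T = 353.4 K: K = (2.835, 0.361, 0.284), RR gives ψ = 0.388, H_out = 15.207 kJ/mol
  T = 344.2 K: K = (2.512, 0.309, 0.244), RR gives ψ = 0.286, H_out = 10.536 kJ/mol
  T = 339.6 K: K = (2.359, 0.284, 0.225), RR gives ψ = 0.230, H_out = 8.006 kJ/mol
  T = 337.4 K: K = (2.287, 0.273, 0.217), RR gives ψ = 0.201, H_out = 6.725 kJ/mol
Linear interpolation between T = 335.1 (H_out = 5.325) and T = 337.4 (H_out = 6.725) on hF = 6.205 gives T ≈ 336.5 K, at which ψ = 0.19.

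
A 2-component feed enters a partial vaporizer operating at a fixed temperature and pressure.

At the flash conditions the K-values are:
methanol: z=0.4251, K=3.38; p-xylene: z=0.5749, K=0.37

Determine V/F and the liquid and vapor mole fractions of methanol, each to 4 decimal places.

V/F = 0.4332, x_methanol = 0.2093, y_methanol = 0.7074

Material balance + equilibrium reduce to Σ zᵢ(Kᵢ−1)/(1+V/F(Kᵢ−1)) = 0.
Check two-phase: ΣzᵢKᵢ = 1.6496 > 1 and Σzᵢ/Kᵢ = 1.6796 > 1, so g(0) = 0.6496 > 0 and g(1) = -0.6796 < 0.
Binary case is linear: z₁(K₁−1)(1+V/F(K₂−1)) + z₂(K₂−1)(1+V/F(K₁−1)) = 0
⇒ V/F = [z₁(K₁−1)+z₂(K₂−1)] / [−(K₁−1)(K₂−1)] = 0.64955/1.49940 = 0.4332
Compositions from xᵢ = zᵢ/(1+V/F(Kᵢ−1)), yᵢ = Kᵢxᵢ:
  methanol: x = 0.2093, y = 0.7074
  p-xylene: x = 0.7907, y = 0.2926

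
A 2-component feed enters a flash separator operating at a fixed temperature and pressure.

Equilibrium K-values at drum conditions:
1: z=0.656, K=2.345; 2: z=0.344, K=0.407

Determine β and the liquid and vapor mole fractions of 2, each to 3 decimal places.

β = 0.850, x_2 = 0.694, y_2 = 0.282

Binary case is linear: z₁(K₁−1)(1+β(K₂−1)) + z₂(K₂−1)(1+β(K₁−1)) = 0
⇒ β = [z₁(K₁−1)+z₂(K₂−1)] / [−(K₁−1)(K₂−1)] = 0.6783/0.7976 = 0.850
Compositions from xᵢ = zᵢ/(1+β(Kᵢ−1)), yᵢ = Kᵢxᵢ:
  1: x = 0.306, y = 0.718
  2: x = 0.694, y = 0.282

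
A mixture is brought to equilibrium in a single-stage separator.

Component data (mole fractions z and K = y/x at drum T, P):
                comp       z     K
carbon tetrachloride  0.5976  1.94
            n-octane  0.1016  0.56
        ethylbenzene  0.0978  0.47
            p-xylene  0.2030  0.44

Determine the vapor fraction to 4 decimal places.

Newton–Raphson from ψ = 0.5:
  ψ = 0.5000: g = 0.09641, g' = -0.4503 → ψ = 0.7141
  ψ = 0.7141: g = -0.00189, g' = -0.4788 → ψ = 0.7101
Converged at ψ = 0.7101.

ψ = 0.7101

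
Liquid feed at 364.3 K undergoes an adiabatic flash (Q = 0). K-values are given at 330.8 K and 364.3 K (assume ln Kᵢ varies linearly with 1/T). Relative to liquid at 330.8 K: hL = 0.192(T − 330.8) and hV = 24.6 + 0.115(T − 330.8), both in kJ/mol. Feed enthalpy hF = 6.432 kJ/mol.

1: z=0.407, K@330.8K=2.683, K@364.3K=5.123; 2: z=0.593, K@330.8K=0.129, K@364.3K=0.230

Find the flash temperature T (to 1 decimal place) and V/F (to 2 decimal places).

Adiabatic flash: solve Rachford–Rice at each trial T, then check hF = ψ·hV(T) + (1−ψ)·hL(T).
  T = 330.8 K: K = (2.683, 0.129), RR gives ψ = 0.115, H_out = 2.827 kJ/mol
  T = 364.3 K: K = (5.123, 0.230), RR gives ψ = 0.385, H_out = 14.904 kJ/mol
  T = 347.6 K: K = (3.769, 0.175), RR gives ψ = 0.279, H_out = 9.730 kJ/mol
  T = 339.2 K: K = (3.194, 0.151), RR gives ψ = 0.209, H_out = 6.617 kJ/mol
  T = 335.0 K: K = (2.930, 0.140), RR gives ψ = 0.166, H_out = 4.832 kJ/mol
  T = 337.1 K: K = (3.060, 0.145), RR gives ψ = 0.188, H_out = 5.748 kJ/mol
  T = 338.1 K: K = (3.123, 0.148), RR gives ψ = 0.198, H_out = 6.167 kJ/mol
Linear interpolation between T = 338.1 (H_out = 6.167) and T = 339.2 (H_out = 6.617) on hF = 6.432 gives T ≈ 338.7 K, at which ψ = 0.20.

T = 338.7 K, V/F = 0.20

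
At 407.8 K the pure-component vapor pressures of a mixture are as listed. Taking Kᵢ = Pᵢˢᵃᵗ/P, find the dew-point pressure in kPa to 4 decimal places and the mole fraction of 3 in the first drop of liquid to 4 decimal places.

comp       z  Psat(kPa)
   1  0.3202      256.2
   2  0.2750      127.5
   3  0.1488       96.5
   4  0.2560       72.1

Pdew = 117.6573 kPa, x_3 = 0.1814

At the dew point ψ → 1, so Σzᵢ/Kᵢ = 1 with Kᵢ = Pᵢˢᵃᵗ/P ⇒ 1/P = Σzᵢ/Pᵢˢᵃᵗ.
1/P = 0.3202/256.2 + 0.2750/127.5 + 0.1488/96.5 + 0.2560/72.1 = 0.0084993 ⇒ P = 117.6573 kPa
xᵢ = zᵢP/Pᵢˢᵃᵗ ⇒ x_3 = 0.1488·117.6573/96.5 = 0.1814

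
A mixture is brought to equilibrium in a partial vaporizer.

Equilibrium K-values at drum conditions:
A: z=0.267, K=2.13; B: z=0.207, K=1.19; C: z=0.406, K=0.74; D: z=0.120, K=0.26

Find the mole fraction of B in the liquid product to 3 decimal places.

Rachford–Rice: g(ψ) = Σ zᵢ(Kᵢ−1)/(1+ψ(Kᵢ−1)) = 0.
g(0) = ΣzᵢKᵢ − 1 = 0.147 and g(1) = 1 − Σzᵢ/Kᵢ = -0.309, so a root lies in (0, 1).
Newton–Raphson from ψ = 0.41:
  ψ = 0.410: g = -0.0030, g' = -0.335 → ψ = 0.401
Converged at ψ = 0.401.
Compositions from xᵢ = zᵢ/(1+ψ(Kᵢ−1)), yᵢ = Kᵢxᵢ:
  A: x = 0.184, y = 0.391
  B: x = 0.192, y = 0.229
  C: x = 0.453, y = 0.335
  D: x = 0.171, y = 0.044

x_B = 0.192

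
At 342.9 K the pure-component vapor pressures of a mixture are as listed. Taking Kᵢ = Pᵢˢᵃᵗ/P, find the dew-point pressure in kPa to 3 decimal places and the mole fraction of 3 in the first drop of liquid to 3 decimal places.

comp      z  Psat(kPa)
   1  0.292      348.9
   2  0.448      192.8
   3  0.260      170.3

At the dew point ψ → 1, so Σzᵢ/Kᵢ = 1 with Kᵢ = Pᵢˢᵃᵗ/P ⇒ 1/P = Σzᵢ/Pᵢˢᵃᵗ.
1/P = 0.292/348.9 + 0.448/192.8 + 0.260/170.3 = 0.004687 ⇒ P = 213.343 kPa
xᵢ = zᵢP/Pᵢˢᵃᵗ ⇒ x_3 = 0.260·213.343/170.3 = 0.326

Pdew = 213.343 kPa, x_3 = 0.326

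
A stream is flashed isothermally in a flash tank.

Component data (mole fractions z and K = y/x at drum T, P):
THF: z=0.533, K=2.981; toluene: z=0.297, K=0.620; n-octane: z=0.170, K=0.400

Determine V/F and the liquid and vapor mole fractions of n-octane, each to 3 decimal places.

Iterate (Newton) starting at V/F = 0.55:
  V/F = 0.550: g = 0.2104, g' = -0.684 → V/F = 0.858
  V/F = 0.858: g = 0.0137, g' = -0.641 → V/F = 0.879
Converged at V/F = 0.879.
Compositions from xᵢ = zᵢ/(1+V/F(Kᵢ−1)), yᵢ = Kᵢxᵢ:
  THF: x = 0.194, y = 0.580
  toluene: x = 0.446, y = 0.276
  n-octane: x = 0.360, y = 0.144

V/F = 0.879, x_n-octane = 0.360, y_n-octane = 0.144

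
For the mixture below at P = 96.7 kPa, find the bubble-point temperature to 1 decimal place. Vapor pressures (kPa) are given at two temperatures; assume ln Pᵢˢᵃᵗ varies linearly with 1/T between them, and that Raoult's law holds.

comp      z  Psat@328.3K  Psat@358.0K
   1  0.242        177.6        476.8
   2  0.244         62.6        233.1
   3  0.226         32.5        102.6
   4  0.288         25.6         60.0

T = 335.7 K

Bubble-point temperature: ΣzᵢPᵢˢᵃᵗ(T) = P. Interpolate ln Pᵢˢᵃᵗ = aᵢ + bᵢ/T.
  T = 328.3 K: ΣzᵢPᵢˢᵃᵗ = 72.97 kPa
  T = 358.0 K: ΣzᵢPᵢˢᵃᵗ = 212.73 kPa
  T = 343.1 K: ΣzᵢPᵢˢᵃᵗ = 126.92 kPa
  T = 335.7 K: ΣzᵢPᵢˢᵃᵗ = 96.75 kPa
  T = 332.0 K: ΣzᵢPᵢˢᵃᵗ = 84.14 kPa
  T = 333.9 K: ΣzᵢPᵢˢᵃᵗ = 90.43 kPa
Interpolating between 333.9 K and 335.7 K gives T ≈ 335.7 K.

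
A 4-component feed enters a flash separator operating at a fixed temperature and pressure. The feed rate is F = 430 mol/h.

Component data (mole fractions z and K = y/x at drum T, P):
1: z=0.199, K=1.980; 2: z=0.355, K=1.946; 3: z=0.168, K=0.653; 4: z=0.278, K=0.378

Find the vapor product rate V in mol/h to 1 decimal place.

V = 247.4 mol/h

Rachford–Rice: g(β) = Σ zᵢ(Kᵢ−1)/(1+β(Kᵢ−1)) = 0.
Check two-phase: ΣzᵢKᵢ = 1.300 > 1 and Σzᵢ/Kᵢ = 1.276 > 1, so g(0) = 0.300 > 0 and g(1) = -0.276 < 0.
Newton iteration, β⁰ = 0.43:
  β = 0.430: g = 0.0714, g' = -0.484 → β = 0.578
  β = 0.578: g = -0.0011, g' = -0.504 → β = 0.575
Converged at β = 0.575.
Then V = β·F = 0.5755·430 = 247.4 mol/h and L = F − V = 182.6 mol/h.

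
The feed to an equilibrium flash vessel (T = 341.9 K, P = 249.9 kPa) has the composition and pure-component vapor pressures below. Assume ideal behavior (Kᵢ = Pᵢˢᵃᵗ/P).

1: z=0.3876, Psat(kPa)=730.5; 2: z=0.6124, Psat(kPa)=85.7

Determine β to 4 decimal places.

β = 0.2715

Raoult's law: Kᵢ = Pᵢˢᵃᵗ/P = Pᵢˢᵃᵗ/249.9.
  K_1 = 730.5/249.9 = 2.923169, K_2 = 85.7/249.9 = 0.342937
Let β = V/F and solve Σ zᵢ(Kᵢ−1)/(1+β(Kᵢ−1)) = 0.
g(0) = ΣzᵢKᵢ − 1 = 0.3430 and g(1) = 1 − Σzᵢ/Kᵢ = -0.9183, so a root lies in (0, 1).
Binary case is linear: z₁(K₁−1)(1+β(K₂−1)) + z₂(K₂−1)(1+β(K₁−1)) = 0
⇒ β = [z₁(K₁−1)+z₂(K₂−1)] / [−(K₁−1)(K₂−1)] = 0.34304/1.26364 = 0.2715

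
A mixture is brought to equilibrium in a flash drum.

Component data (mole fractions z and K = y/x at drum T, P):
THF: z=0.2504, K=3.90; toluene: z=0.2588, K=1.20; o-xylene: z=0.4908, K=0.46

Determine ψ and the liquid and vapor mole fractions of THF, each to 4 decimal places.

Rachford–Rice: g(ψ) = Σ zᵢ(Kᵢ−1)/(1+ψ(Kᵢ−1)) = 0.
g(0) = ΣzᵢKᵢ − 1 = 0.5129 and g(1) = 1 − Σzᵢ/Kᵢ = -0.3468, so a root lies in (0, 1).
Iterate (Newton) starting at ψ = 0.5:
  ψ = 0.5000: g = -0.01961, g' = -0.6279 → ψ = 0.4688
  ψ = 0.4688: g = 0.00023, g' = -0.6435 → ψ = 0.4691
Converged at ψ = 0.4691.
Compositions from xᵢ = zᵢ/(1+ψ(Kᵢ−1)), yᵢ = Kᵢxᵢ:
  THF: x = 0.1061, y = 0.4137
  toluene: x = 0.2366, y = 0.2839
  o-xylene: x = 0.6573, y = 0.3024

ψ = 0.4691, x_THF = 0.1061, y_THF = 0.4137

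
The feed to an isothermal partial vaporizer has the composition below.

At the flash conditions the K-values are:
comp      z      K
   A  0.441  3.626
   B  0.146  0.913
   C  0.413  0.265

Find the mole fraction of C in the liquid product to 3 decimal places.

Rachford–Rice: g(β) = Σ zᵢ(Kᵢ−1)/(1+β(Kᵢ−1)) = 0.
Check two-phase: ΣzᵢKᵢ = 1.842 > 1 and Σzᵢ/Kᵢ = 1.840 > 1, so g(0) = 0.842 > 0 and g(1) = -0.840 < 0.
Newton–Raphson from β = 0.45:
  β = 0.450: g = 0.0640, g' = -1.138 → β = 0.506
  β = 0.506: g = 0.0004, g' = -1.128 → β = 0.507
Converged at β = 0.507.
Compositions from xᵢ = zᵢ/(1+β(Kᵢ−1)), yᵢ = Kᵢxᵢ:
  A: x = 0.189, y = 0.686
  B: x = 0.153, y = 0.139
  C: x = 0.658, y = 0.174

x_C = 0.658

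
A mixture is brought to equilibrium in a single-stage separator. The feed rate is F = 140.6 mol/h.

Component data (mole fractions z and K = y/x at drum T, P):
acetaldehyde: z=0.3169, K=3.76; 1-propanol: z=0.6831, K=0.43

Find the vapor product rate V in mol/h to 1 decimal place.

Material balance + equilibrium reduce to Σ zᵢ(Kᵢ−1)/(1+ψ(Kᵢ−1)) = 0.
g(0) = ΣzᵢKᵢ − 1 = 0.4853 and g(1) = 1 − Σzᵢ/Kᵢ = -0.6729, so a root lies in (0, 1).
Binary case is linear: z₁(K₁−1)(1+ψ(K₂−1)) + z₂(K₂−1)(1+ψ(K₁−1)) = 0
⇒ ψ = [z₁(K₁−1)+z₂(K₂−1)] / [−(K₁−1)(K₂−1)] = 0.48528/1.57320 = 0.3085
Then V = ψ·F = 0.3085·140.6 = 43.4 mol/h and L = F − V = 97.2 mol/h.

V = 43.4 mol/h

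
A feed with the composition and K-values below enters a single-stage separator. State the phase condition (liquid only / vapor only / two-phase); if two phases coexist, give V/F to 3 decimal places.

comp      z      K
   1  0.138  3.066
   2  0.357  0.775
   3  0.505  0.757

two-phase, V/F = 0.169

ΣzᵢKᵢ = 1.082; Σzᵢ/Kᵢ = 1.173.
Both exceed 1, so a two-phase solution exists.
Material balance + equilibrium reduce to Σ zᵢ(Kᵢ−1)/(1+ψ(Kᵢ−1)) = 0.
Newton iteration, ψ⁰ = 0.52:
  ψ = 0.520: g = -0.0940, g' = -0.199 → ψ = 0.048
  ψ = 0.048: g = 0.0540, g' = -0.536 → ψ = 0.149
  ψ = 0.149: g = 0.0077, g' = -0.396 → ψ = 0.168
  ψ = 0.168: g = 0.0002, g' = -0.376 → ψ = 0.169
Converged at ψ = 0.169.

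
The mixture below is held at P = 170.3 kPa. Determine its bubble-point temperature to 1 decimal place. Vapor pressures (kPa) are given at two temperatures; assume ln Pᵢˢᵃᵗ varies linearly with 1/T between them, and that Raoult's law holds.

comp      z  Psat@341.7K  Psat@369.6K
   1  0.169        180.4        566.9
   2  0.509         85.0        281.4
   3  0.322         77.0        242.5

T = 354.2 K

Bubble-point temperature: ΣzᵢPᵢˢᵃᵗ(T) = P. Interpolate ln Pᵢˢᵃᵗ = aᵢ + bᵢ/T.
  T = 341.7 K: ΣzᵢPᵢˢᵃᵗ = 98.55 kPa
  T = 369.6 K: ΣzᵢPᵢˢᵃᵗ = 317.12 kPa
  T = 355.6 K: ΣzᵢPᵢˢᵃᵗ = 180.49 kPa
  T = 348.6 K: ΣzᵢPᵢˢᵃᵗ = 133.88 kPa
  T = 352.1 K: ΣzᵢPᵢˢᵃᵗ = 155.68 kPa
  T = 353.9 K: ΣzᵢPᵢˢᵃᵗ = 168.04 kPa
Interpolating between 353.9 K and 355.6 K gives T ≈ 354.2 K.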